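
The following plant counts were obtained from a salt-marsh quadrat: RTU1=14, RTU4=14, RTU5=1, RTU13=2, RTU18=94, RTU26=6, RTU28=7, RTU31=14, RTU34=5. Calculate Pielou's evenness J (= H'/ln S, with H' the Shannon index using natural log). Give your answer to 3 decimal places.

0.644

Total N = 14+14+1+2+94+6+7+14+5 = 157, so the proportions are 0.08917, 0.08917, 0.00637, 0.01274, 0.59873, 0.03822, 0.04459, 0.08917, 0.03185 (working shown to 5 dp, full precision carried).
H' = −Σ pᵢ ln pᵢ = −((-0.21555) + (-0.21555) + (-0.03221) + (-0.05558) + (-0.30712) + (-0.12476) + (-0.13868) + (-0.21555) + (-0.10977)) = 1.41475.
With S = 9 species, ln S = 2.19722, so J = 1.41475/2.19722 = 0.64388, i.e. 0.644 to 3 decimal places.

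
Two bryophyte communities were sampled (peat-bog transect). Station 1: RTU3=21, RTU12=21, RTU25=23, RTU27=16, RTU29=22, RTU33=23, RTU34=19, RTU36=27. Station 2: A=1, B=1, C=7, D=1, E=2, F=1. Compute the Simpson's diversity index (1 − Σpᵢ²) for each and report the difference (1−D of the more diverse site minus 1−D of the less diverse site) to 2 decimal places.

Station 1: N=172, proportions 0.122093, 0.122093, 0.133721, 0.093023, 0.127907, 0.133721, 0.110465, 0.156977, giving 1−D = 0.872566 (working shown to 6 dp, full precision carried).
Station 2: N=13, proportions 0.076923, 0.076923, 0.538462, 0.076923, 0.153846, 0.076923, giving 1−D = 0.662722.
Difference = |0.872566 − 0.662722| = 0.209844, i.e. 0.21 to 2 decimal places.

0.21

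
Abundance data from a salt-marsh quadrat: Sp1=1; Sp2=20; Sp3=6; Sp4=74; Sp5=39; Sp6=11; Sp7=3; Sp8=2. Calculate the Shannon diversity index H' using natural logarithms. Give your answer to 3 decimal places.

Total N = 1+20+6+74+39+11+3+2 = 156, so the proportions are 0.00641, 0.12821, 0.03846, 0.47436, 0.25, 0.07051, 0.01923, 0.01282 (working shown to 5 dp, full precision carried).
Each pᵢ ln pᵢ term: 0.00641×(-5.04986)=-0.03237, 0.12821×(-2.05412)=-0.26335, 0.03846×(-3.25810)=-0.12531, 0.47436×(-0.74579)=-0.35377, 0.25×(-1.38629)=-0.34657, 0.07051×(-2.65196)=-0.18700, 0.01923×(-3.95124)=-0.07599, 0.01282×(-4.35671)=-0.05586.
Sum = -1.44022, so H' = 1.440.

1.440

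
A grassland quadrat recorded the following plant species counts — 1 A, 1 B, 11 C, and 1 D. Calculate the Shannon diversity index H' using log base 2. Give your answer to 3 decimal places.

1.089

Total N = 1+1+11+1 = 14, so the proportions are 0.07143, 0.07143, 0.78571, 0.07143 (working shown to 5 dp, full precision carried).
Each pᵢ log₂ pᵢ term: 0.07143×(-3.80735)=-0.27195, 0.07143×(-3.80735)=-0.27195, 0.78571×(-0.34792)=-0.27337, 0.07143×(-3.80735)=-0.27195.
Sum = -1.08923, so H' = 1.089.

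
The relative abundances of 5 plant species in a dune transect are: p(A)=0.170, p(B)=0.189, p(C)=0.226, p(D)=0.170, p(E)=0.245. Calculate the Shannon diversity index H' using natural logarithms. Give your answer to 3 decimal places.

1.598

Each pᵢ ln pᵢ term (working shown to 5 dp, full precision carried): 0.17×(-1.77196)=-0.30123, 0.189×(-1.66601)=-0.31488, 0.226×(-1.48722)=-0.33611, 0.17×(-1.77196)=-0.30123, 0.245×(-1.40650)=-0.34459.
Sum = -1.59804, so H' = 1.598.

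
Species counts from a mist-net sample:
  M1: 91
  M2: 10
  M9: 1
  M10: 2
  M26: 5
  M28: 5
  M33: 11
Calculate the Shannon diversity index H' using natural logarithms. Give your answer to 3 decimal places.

Total N = 91+10+1+2+5+5+11 = 125, so the proportions are 0.728, 0.08, 0.008, 0.016, 0.04, 0.04, 0.088 (working shown to 5 dp, full precision carried).
Each pᵢ ln pᵢ term: 0.728×(-0.31745)=-0.23111, 0.08×(-2.52573)=-0.20206, 0.008×(-4.82831)=-0.03863, 0.016×(-4.13517)=-0.06616, 0.04×(-3.21888)=-0.12876, 0.04×(-3.21888)=-0.12876, 0.088×(-2.43042)=-0.21388.
Sum = -1.00934, so H' = 1.009.

1.009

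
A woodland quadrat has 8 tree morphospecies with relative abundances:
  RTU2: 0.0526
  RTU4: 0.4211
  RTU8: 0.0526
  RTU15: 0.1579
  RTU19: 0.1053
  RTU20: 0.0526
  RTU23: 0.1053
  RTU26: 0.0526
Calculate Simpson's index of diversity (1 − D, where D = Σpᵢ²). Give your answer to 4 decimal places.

0.7645

D = 0.0526² + 0.4211² + 0.0526² + 0.1579² + 0.1053² + 0.0526² + 0.1053² + 0.0526² = 0.002767 + 0.177325 + 0.002767 + 0.024932 + 0.011088 + 0.002767 + 0.011088 + 0.002767 = 0.235501 (working shown to 6 dp, full precision carried).
So 1 − D = 0.764499, i.e. 0.7645 to 4 decimal places.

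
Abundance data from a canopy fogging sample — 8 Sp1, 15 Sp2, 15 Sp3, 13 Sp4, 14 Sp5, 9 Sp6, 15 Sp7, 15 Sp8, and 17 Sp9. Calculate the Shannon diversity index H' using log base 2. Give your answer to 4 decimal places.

3.1351

Total N = 8+15+15+13+14+9+15+15+17 = 121, so the proportions are 0.066116, 0.123967, 0.123967, 0.107438, 0.115702, 0.07438, 0.123967, 0.123967, 0.140496 (working shown to 6 dp, full precision carried).
Each pᵢ log₂ pᵢ term: 0.066116×(-3.918863)=-0.259098, 0.123967×(-3.011973)=-0.373385, 0.123967×(-3.011973)=-0.373385, 0.107438×(-3.218424)=-0.345781, 0.115702×(-3.111508)=-0.360009, 0.07438×(-3.748938)=-0.278847, 0.123967×(-3.011973)=-0.373385, 0.123967×(-3.011973)=-0.373385, 0.140496×(-2.831400)=-0.397800.
Sum = -3.135076, so H' = 3.1351.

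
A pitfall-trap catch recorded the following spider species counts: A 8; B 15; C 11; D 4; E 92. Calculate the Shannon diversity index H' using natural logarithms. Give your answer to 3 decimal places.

Total N = 8+15+11+4+92 = 130, so the proportions are 0.06154, 0.11538, 0.08462, 0.03077, 0.70769 (working shown to 5 dp, full precision carried).
Each pᵢ ln pᵢ term: 0.06154×(-2.78809)=-0.17157, 0.11538×(-2.15948)=-0.24917, 0.08462×(-2.46964)=-0.20897, 0.03077×(-3.48124)=-0.10712, 0.70769×(-0.34575)=-0.24468.
Sum = -0.98151, so H' = 0.982.

0.982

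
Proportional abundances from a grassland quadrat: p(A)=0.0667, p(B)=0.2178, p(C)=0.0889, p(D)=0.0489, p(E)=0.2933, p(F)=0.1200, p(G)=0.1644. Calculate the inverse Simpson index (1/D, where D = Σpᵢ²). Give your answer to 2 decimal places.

D = 0.0667² + 0.2178² + 0.0889² + 0.0489² + 0.2933² + 0.12² + 0.1644² = 0.004449 + 0.047437 + 0.007903 + 0.002391 + 0.086025 + 0.014400 + 0.027027 = 0.189632 (working shown to 6 dp, full precision carried).
So 1/D = 5.2734, i.e. 5.27 to 2 decimal places.

5.27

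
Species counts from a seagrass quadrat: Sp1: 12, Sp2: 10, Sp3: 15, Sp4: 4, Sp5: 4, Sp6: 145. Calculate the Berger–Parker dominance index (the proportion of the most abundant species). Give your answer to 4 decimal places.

0.7632

Total N = 12+10+15+4+4+145 = 190, so the proportions are 0.063158, 0.052632, 0.078947, 0.021053, 0.021053, 0.763158 (working shown to 6 dp, full precision carried).
The largest proportion is 0.763158, i.e. d = 0.7632 to 4 decimal places.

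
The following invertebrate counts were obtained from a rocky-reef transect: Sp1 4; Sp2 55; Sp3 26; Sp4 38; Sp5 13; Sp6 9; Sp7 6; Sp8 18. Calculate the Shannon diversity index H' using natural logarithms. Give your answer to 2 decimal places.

1.79

Total N = 4+55+26+38+13+9+6+18 = 169, so the proportions are 0.0237, 0.3254, 0.1538, 0.2249, 0.0769, 0.0533, 0.0355, 0.1065 (working shown to 4 dp, full precision carried).
Each pᵢ ln pᵢ term: 0.0237×(-3.7436)=-0.0886, 0.3254×(-1.1226)=-0.3653, 0.1538×(-1.8718)=-0.2880, 0.2249×(-1.4923)=-0.3355, 0.0769×(-2.5649)=-0.1973, 0.0533×(-2.9327)=-0.1562, 0.0355×(-3.3381)=-0.1185, 0.1065×(-2.2395)=-0.2385.
Sum = -1.7880, so H' = 1.79.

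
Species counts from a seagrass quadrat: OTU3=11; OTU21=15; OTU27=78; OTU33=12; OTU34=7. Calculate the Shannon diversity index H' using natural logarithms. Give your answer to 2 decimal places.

1.15

Total N = 11+15+78+12+7 = 123, so the proportions are 0.0894, 0.122, 0.6341, 0.0976, 0.0569 (working shown to 4 dp, full precision carried).
Each pᵢ ln pᵢ term: 0.0894×(-2.4143)=-0.2159, 0.122×(-2.1041)=-0.2566, 0.6341×(-0.4555)=-0.2888, 0.0976×(-2.3273)=-0.2271, 0.0569×(-2.8663)=-0.1631.
Sum = -1.1515, so H' = 1.15.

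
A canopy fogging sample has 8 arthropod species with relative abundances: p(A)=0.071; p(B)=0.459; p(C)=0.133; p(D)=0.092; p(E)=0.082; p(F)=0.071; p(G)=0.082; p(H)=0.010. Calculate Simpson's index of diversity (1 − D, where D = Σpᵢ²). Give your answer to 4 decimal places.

0.7395

D = 0.071² + 0.459² + 0.133² + 0.092² + 0.082² + 0.071² + 0.082² + 0.01² = 0.005041 + 0.210681 + 0.017689 + 0.008464 + 0.006724 + 0.005041 + 0.006724 + 0.000100 = 0.260464 (working shown to 6 dp, full precision carried).
So 1 − D = 0.739536, i.e. 0.7395 to 4 decimal places.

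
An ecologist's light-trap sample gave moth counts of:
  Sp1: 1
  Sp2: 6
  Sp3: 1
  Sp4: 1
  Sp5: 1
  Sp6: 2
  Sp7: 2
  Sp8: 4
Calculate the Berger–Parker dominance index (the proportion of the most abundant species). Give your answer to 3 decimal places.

Total N = 1+6+1+1+1+2+2+4 = 18, so the proportions are 0.05556, 0.33333, 0.05556, 0.05556, 0.05556, 0.11111, 0.11111, 0.22222 (working shown to 5 dp, full precision carried).
The largest proportion is 0.33333, i.e. d = 0.333 to 3 decimal places.

0.333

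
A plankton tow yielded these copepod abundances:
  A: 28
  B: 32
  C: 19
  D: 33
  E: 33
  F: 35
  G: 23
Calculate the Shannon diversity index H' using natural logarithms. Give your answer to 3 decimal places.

Total N = 28+32+19+33+33+35+23 = 203, so the proportions are 0.13793, 0.15764, 0.0936, 0.16256, 0.16256, 0.17241, 0.1133 (working shown to 5 dp, full precision carried).
Each pᵢ ln pᵢ term: 0.13793×(-1.98100)=-0.27324, 0.15764×(-1.84747)=-0.29123, 0.0936×(-2.36877)=-0.22171, 0.16256×(-1.81670)=-0.29533, 0.16256×(-1.81670)=-0.29533, 0.17241×(-1.75786)=-0.30308, 0.1133×(-2.17771)=-0.24674.
Sum = -1.92664, so H' = 1.927.

1.927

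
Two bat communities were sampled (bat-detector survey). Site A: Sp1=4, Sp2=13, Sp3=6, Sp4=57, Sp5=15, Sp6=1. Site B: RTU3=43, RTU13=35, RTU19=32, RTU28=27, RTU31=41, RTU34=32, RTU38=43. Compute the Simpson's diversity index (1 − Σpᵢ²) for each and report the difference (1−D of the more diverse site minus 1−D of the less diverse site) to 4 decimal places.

Site A: N=96, proportions 0.041667, 0.135417, 0.0625, 0.59375, 0.15625, 0.010417, giving 1−D = 0.598958 (working shown to 6 dp, full precision carried).
Site B: N=253, proportions 0.16996, 0.13834, 0.126482, 0.106719, 0.162055, 0.126482, 0.16996, giving 1−D = 0.853442.
Difference = |0.598958 − 0.853442| = 0.254484, i.e. 0.2545 to 4 decimal places.

0.2545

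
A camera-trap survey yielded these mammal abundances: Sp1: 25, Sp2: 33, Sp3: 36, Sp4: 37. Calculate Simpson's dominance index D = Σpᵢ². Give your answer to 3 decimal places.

Total N = 25+33+36+37 = 131, so the proportions are 0.19084, 0.25191, 0.27481, 0.28244 (working shown to 5 dp, full precision carried).
D = 0.19084² + 0.25191² + 0.27481² + 0.28244² = 0.03642 + 0.06346 + 0.07552 + 0.07977 = 0.25517.
To 3 decimal places, D = 0.255.

0.255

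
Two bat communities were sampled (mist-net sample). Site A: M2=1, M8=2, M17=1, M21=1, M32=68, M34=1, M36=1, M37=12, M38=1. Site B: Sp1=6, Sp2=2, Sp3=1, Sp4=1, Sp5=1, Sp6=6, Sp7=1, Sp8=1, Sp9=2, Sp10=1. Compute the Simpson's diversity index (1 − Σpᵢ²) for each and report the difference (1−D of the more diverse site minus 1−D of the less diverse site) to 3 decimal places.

0.439

Site A: N=88, proportions 0.011364, 0.022727, 0.011364, 0.011364, 0.772727, 0.011364, 0.011364, 0.136364, 0.011364, giving 1−D = 0.383006 (working shown to 6 dp, full precision carried).
Site B: N=22, proportions 0.272727, 0.090909, 0.045455, 0.045455, 0.045455, 0.272727, 0.045455, 0.045455, 0.090909, 0.045455, giving 1−D = 0.822314.
Difference = |0.383006 − 0.822314| = 0.439308, i.e. 0.439 to 3 decimal places.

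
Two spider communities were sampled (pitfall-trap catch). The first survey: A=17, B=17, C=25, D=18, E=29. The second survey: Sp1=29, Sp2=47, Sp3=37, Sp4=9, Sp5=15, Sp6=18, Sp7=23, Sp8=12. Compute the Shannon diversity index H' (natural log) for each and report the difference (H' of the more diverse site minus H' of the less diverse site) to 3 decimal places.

The first survey: N=106, proportions 0.160377358, 0.160377358, 0.235849057, 0.169811321, 0.273584906, giving H' = 1.583444566 (working shown to 9 dp, full precision carried).
The second survey: N=190, proportions 0.152631579, 0.247368421, 0.194736842, 0.047368421, 0.078947368, 0.094736842, 0.121052632, 0.063157895, giving H' = 1.949286221.
Difference = |1.583444566 − 1.949286221| = 0.365841655, i.e. 0.366 to 3 decimal places.

0.366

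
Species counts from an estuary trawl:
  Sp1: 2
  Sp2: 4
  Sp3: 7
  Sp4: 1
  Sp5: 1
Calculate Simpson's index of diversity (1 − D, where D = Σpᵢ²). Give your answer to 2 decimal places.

Total N = 2+4+7+1+1 = 15, so the proportions are 0.1333, 0.2667, 0.4667, 0.0667, 0.0667 (working shown to 4 dp, full precision carried).
D = 0.1333² + 0.2667² + 0.4667² + 0.0667² + 0.0667² = 0.0178 + 0.0711 + 0.2178 + 0.0044 + 0.0044 = 0.3156.
So 1 − D = 0.6844, i.e. 0.68 to 2 decimal places.

0.68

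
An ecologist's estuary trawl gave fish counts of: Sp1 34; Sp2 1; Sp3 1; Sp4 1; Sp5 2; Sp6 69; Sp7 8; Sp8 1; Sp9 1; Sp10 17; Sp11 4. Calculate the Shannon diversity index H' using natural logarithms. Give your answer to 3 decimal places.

1.454

Total N = 34+1+1+1+2+69+8+1+1+17+4 = 139, so the proportions are 0.2446, 0.00719, 0.00719, 0.00719, 0.01439, 0.4964, 0.05755, 0.00719, 0.00719, 0.1223, 0.02878 (working shown to 5 dp, full precision carried).
Each pᵢ ln pᵢ term: 0.2446×(-1.40811)=-0.34443, 0.00719×(-4.93447)=-0.03550, 0.00719×(-4.93447)=-0.03550, 0.00719×(-4.93447)=-0.03550, 0.01439×(-4.24133)=-0.06103, 0.4964×(-0.70037)=-0.34766, 0.05755×(-2.85503)=-0.16432, 0.00719×(-4.93447)=-0.03550, 0.00719×(-4.93447)=-0.03550, 0.1223×(-2.10126)=-0.25699, 0.02878×(-3.54818)=-0.10211.
Sum = -1.45403, so H' = 1.454.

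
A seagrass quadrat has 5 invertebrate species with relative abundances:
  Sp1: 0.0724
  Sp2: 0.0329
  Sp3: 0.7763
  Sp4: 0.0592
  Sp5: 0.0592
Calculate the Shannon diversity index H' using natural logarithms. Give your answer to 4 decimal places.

0.8337

Each pᵢ ln pᵢ term (working shown to 6 dp, full precision carried): 0.0724×(-2.625549)=-0.190090, 0.0329×(-3.414283)=-0.112330, 0.7763×(-0.253216)=-0.196572, 0.0592×(-2.826834)=-0.167349, 0.0592×(-2.826834)=-0.167349.
Sum = -0.833689, so H' = 0.8337.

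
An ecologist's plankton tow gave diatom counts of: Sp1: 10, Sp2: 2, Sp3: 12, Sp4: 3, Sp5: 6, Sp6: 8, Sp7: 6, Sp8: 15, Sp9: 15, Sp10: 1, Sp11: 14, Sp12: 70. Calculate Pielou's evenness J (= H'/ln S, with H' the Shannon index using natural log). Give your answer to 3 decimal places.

Total N = 10+2+12+3+6+8+6+15+15+1+14+70 = 162, so the proportions are 0.06173, 0.01235, 0.07407, 0.01852, 0.03704, 0.04938, 0.03704, 0.09259, 0.09259, 0.00617, 0.08642, 0.4321 (working shown to 5 dp, full precision carried).
H' = −Σ pᵢ ln pᵢ = −((-0.17191) + (-0.05425) + (-0.19279) + (-0.07387) + (-0.12207) + (-0.14855) + (-0.12207) + (-0.22033) + (-0.22033) + (-0.03140) + (-0.21160) + (-0.36257)) = 1.93175.
With S = 12 species, ln S = 2.48491, so J = 1.93175/2.48491 = 0.77739, i.e. 0.777 to 3 decimal places.

0.777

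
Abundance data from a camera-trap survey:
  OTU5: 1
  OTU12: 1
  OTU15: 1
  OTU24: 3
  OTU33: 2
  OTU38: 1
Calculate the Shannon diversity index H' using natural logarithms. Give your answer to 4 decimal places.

Total N = 1+1+1+3+2+1 = 9, so the proportions are 0.111111, 0.111111, 0.111111, 0.333333, 0.222222, 0.111111 (working shown to 6 dp, full precision carried).
Each pᵢ ln pᵢ term: 0.111111×(-2.197225)=-0.244136, 0.111111×(-2.197225)=-0.244136, 0.111111×(-2.197225)=-0.244136, 0.333333×(-1.098612)=-0.366204, 0.222222×(-1.504077)=-0.334239, 0.111111×(-2.197225)=-0.244136.
Sum = -1.676988, so H' = 1.6770.

1.6770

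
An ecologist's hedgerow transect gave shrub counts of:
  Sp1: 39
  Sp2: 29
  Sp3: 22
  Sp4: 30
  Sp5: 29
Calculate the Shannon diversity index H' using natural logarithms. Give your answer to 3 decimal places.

1.593

Total N = 39+29+22+30+29 = 149, so the proportions are 0.26174, 0.19463, 0.14765, 0.20134, 0.19463 (working shown to 5 dp, full precision carried).
Each pᵢ ln pᵢ term: 0.26174×(-1.34038)=-0.35084, 0.19463×(-1.63665)=-0.31854, 0.14765×(-1.91290)=-0.28244, 0.20134×(-1.60275)=-0.32270, 0.19463×(-1.63665)=-0.31854.
Sum = -1.59307, so H' = 1.593.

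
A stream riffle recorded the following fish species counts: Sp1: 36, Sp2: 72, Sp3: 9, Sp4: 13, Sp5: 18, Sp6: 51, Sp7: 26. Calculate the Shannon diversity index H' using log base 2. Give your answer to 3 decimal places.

Total N = 36+72+9+13+18+51+26 = 225, so the proportions are 0.16, 0.32, 0.04, 0.05778, 0.08, 0.22667, 0.11556 (working shown to 5 dp, full precision carried).
Each pᵢ log₂ pᵢ term: 0.16×(-2.64386)=-0.42302, 0.32×(-1.64386)=-0.52603, 0.04×(-4.64386)=-0.18575, 0.05778×(-4.11334)=-0.23766, 0.08×(-3.64386)=-0.29151, 0.22667×(-2.14136)=-0.48537, 0.11556×(-3.11334)=-0.35976.
Sum = -2.50911, so H' = 2.509.

2.509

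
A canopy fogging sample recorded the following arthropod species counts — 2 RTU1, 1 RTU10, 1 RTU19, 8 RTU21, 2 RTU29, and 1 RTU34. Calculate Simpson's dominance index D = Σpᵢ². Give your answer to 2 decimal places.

Total N = 2+1+1+8+2+1 = 15, so the proportions are 0.1333, 0.0667, 0.0667, 0.5333, 0.1333, 0.0667 (working shown to 4 dp, full precision carried).
D = 0.1333² + 0.0667² + 0.0667² + 0.5333² + 0.1333² + 0.0667² = 0.0178 + 0.0044 + 0.0044 + 0.2844 + 0.0178 + 0.0044 = 0.3333.
To 2 decimal places, D = 0.33.

0.33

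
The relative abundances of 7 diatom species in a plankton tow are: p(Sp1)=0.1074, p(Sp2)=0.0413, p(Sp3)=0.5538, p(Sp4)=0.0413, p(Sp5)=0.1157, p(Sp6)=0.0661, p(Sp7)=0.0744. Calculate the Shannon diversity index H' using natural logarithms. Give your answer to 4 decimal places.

Each pᵢ ln pᵢ term (working shown to 6 dp, full precision carried): 0.1074×(-2.231195)=-0.239630, 0.0413×(-3.186893)=-0.131619, 0.5538×(-0.590952)=-0.327269, 0.0413×(-3.186893)=-0.131619, 0.1157×(-2.156755)=-0.249537, 0.0661×(-2.716587)=-0.179566, 0.0744×(-2.598299)=-0.193313.
Sum = -1.452553, so H' = 1.4526.

1.4526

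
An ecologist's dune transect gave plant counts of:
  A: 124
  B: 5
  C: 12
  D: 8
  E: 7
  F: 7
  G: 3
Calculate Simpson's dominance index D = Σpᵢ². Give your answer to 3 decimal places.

0.570

Total N = 124+5+12+8+7+7+3 = 166, so the proportions are 0.74699, 0.03012, 0.07229, 0.04819, 0.04217, 0.04217, 0.01807 (working shown to 5 dp, full precision carried).
D = 0.74699² + 0.03012² + 0.07229² + 0.04819² + 0.04217² + 0.04217² + 0.01807² = 0.55799 + 0.00091 + 0.00523 + 0.00232 + 0.00178 + 0.00178 + 0.00033 = 0.57033.
To 3 decimal places, D = 0.570.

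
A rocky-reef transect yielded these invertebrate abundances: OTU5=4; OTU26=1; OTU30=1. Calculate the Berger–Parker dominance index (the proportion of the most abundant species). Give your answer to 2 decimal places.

Total N = 4+1+1 = 6, so the proportions are 0.6667, 0.1667, 0.1667 (working shown to 4 dp, full precision carried).
The largest proportion is 0.6667, i.e. d = 0.67 to 2 decimal places.

0.67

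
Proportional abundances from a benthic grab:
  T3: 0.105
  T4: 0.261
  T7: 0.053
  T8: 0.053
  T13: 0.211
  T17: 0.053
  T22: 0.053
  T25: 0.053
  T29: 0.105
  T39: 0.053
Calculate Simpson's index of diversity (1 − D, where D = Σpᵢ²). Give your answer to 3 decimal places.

D = 0.105² + 0.261² + 0.053² + 0.053² + 0.211² + 0.053² + 0.053² + 0.053² + 0.105² + 0.053² = 0.01102 + 0.06812 + 0.00281 + 0.00281 + 0.04452 + 0.00281 + 0.00281 + 0.00281 + 0.01102 + 0.00281 = 0.15155 (working shown to 5 dp, full precision carried).
So 1 − D = 0.84845, i.e. 0.848 to 3 decimal places.

0.848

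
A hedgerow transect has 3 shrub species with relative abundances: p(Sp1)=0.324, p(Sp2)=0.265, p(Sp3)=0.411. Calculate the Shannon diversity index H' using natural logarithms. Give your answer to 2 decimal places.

1.08

Each pᵢ ln pᵢ term (working shown to 4 dp, full precision carried): 0.324×(-1.1270)=-0.3652, 0.265×(-1.3280)=-0.3519, 0.411×(-0.8892)=-0.3654.
Sum = -1.0825, so H' = 1.08.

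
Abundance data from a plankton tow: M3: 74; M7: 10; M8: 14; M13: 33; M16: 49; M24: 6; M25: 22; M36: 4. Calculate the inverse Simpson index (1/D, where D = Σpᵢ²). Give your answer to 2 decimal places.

Total N = 74+10+14+33+49+6+22+4 = 212, so the proportions are 0.349057, 0.04717, 0.066038, 0.15566, 0.231132, 0.028302, 0.103774, 0.018868 (working shown to 6 dp, full precision carried).
D = 0.349057² + 0.04717² + 0.066038² + 0.15566² + 0.231132² + 0.028302² + 0.103774² + 0.018868² = 0.121841 + 0.002225 + 0.004361 + 0.024230 + 0.053422 + 0.000801 + 0.010769 + 0.000356 = 0.218005.
So 1/D = 4.5871, i.e. 4.59 to 2 decimal places.

4.59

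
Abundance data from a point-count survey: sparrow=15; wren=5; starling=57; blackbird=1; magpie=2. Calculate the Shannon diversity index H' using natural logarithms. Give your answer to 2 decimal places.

Total N = 15+5+57+1+2 = 80, so the proportions are 0.1875, 0.0625, 0.7125, 0.0125, 0.025 (working shown to 4 dp, full precision carried).
Each pᵢ ln pᵢ term: 0.1875×(-1.6740)=-0.3139, 0.0625×(-2.7726)=-0.1733, 0.7125×(-0.3390)=-0.2415, 0.0125×(-4.3820)=-0.0548, 0.025×(-3.6889)=-0.0922.
Sum = -0.8757, so H' = 0.88.

0.88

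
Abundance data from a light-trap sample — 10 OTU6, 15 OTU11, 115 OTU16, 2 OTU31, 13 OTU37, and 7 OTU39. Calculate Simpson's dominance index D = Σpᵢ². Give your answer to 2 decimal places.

0.52

Total N = 10+15+115+2+13+7 = 162, so the proportions are 0.0617, 0.0926, 0.7099, 0.0123, 0.0802, 0.0432 (working shown to 4 dp, full precision carried).
D = 0.0617² + 0.0926² + 0.7099² + 0.0123² + 0.0802² + 0.0432² = 0.0038 + 0.0086 + 0.5039 + 0.0002 + 0.0064 + 0.0019 = 0.5248.
To 2 decimal places, D = 0.52.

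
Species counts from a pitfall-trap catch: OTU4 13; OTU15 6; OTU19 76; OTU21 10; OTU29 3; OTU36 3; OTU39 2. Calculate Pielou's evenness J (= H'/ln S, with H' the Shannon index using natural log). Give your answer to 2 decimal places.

Total N = 13+6+76+10+3+3+2 = 113, so the proportions are 0.115, 0.0531, 0.6726, 0.0885, 0.0265, 0.0265, 0.0177 (working shown to 4 dp, full precision carried).
H' = −Σ pᵢ ln pᵢ = −((-0.2488) + (-0.1559) + (-0.2668) + (-0.2146) + (-0.0963) + (-0.0963) + (-0.0714)) = 1.1501.
With S = 7 species, ln S = 1.9459, so J = 1.1501/1.9459 = 0.5910, i.e. 0.59 to 2 decimal places.

0.59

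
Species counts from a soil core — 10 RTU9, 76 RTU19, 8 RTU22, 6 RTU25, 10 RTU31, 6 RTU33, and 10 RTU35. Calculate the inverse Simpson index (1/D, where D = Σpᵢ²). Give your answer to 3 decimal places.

Total N = 10+76+8+6+10+6+10 = 126, so the proportions are 0.079365, 0.603175, 0.063492, 0.047619, 0.079365, 0.047619, 0.079365 (working shown to 6 dp, full precision carried).
D = 0.079365² + 0.603175² + 0.063492² + 0.047619² + 0.079365² + 0.047619² + 0.079365² = 0.006299 + 0.363820 + 0.004031 + 0.002268 + 0.006299 + 0.002268 + 0.006299 = 0.391282.
So 1/D = 2.55570, i.e. 2.556 to 3 decimal places.

2.556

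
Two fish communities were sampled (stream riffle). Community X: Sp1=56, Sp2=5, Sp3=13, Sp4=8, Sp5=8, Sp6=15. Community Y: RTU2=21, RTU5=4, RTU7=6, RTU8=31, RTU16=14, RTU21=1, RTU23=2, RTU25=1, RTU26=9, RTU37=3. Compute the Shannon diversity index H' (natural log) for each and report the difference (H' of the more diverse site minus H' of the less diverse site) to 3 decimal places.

Community X: N=105, proportions 0.53333, 0.04762, 0.12381, 0.07619, 0.07619, 0.14286, giving H' = 1.40917 (working shown to 5 dp, full precision carried).
Community Y: N=92, proportions 0.22826, 0.04348, 0.06522, 0.33696, 0.15217, 0.01087, 0.02174, 0.01087, 0.09783, 0.03261, giving H' = 1.82518.
Difference = |1.40917 − 1.82518| = 0.41601, i.e. 0.416 to 3 decimal places.

0.416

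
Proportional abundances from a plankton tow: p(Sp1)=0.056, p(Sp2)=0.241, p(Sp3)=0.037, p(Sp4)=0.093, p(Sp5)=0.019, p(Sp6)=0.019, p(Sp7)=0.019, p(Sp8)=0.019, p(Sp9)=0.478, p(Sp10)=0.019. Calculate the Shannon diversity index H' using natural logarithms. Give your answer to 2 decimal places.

Each pᵢ ln pᵢ term (working shown to 4 dp, full precision carried): 0.056×(-2.8824)=-0.1614, 0.241×(-1.4230)=-0.3429, 0.037×(-3.2968)=-0.1220, 0.093×(-2.3752)=-0.2209, 0.019×(-3.9633)=-0.0753, 0.019×(-3.9633)=-0.0753, 0.019×(-3.9633)=-0.0753, 0.019×(-3.9633)=-0.0753, 0.478×(-0.7381)=-0.3528, 0.019×(-3.9633)=-0.0753.
Sum = -1.5766, so H' = 1.58.

1.58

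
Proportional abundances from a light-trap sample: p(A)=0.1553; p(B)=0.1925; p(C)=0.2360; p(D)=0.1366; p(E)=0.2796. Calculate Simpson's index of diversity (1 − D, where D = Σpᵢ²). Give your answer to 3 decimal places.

0.786

D = 0.1553² + 0.1925² + 0.236² + 0.1366² + 0.2796² = 0.02412 + 0.03706 + 0.05570 + 0.01866 + 0.07818 = 0.21371 (working shown to 5 dp, full precision carried).
So 1 − D = 0.78629, i.e. 0.786 to 3 decimal places.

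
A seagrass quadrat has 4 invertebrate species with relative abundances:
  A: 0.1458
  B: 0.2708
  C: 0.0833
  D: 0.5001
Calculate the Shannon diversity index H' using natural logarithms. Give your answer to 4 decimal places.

Each pᵢ ln pᵢ term (working shown to 6 dp, full precision carried): 0.1458×(-1.925519)=-0.280741, 0.2708×(-1.306375)=-0.353766, 0.0833×(-2.485307)=-0.207026, 0.5001×(-0.692947)=-0.346543.
Sum = -1.188076, so H' = 1.1881.

1.1881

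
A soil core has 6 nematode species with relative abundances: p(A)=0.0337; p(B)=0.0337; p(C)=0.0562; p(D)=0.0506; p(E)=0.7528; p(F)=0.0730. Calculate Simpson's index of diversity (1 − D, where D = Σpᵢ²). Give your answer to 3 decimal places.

D = 0.0337² + 0.0337² + 0.0562² + 0.0506² + 0.7528² + 0.073² = 0.00114 + 0.00114 + 0.00316 + 0.00256 + 0.56671 + 0.00533 = 0.58003 (working shown to 5 dp, full precision carried).
So 1 − D = 0.41997, i.e. 0.420 to 3 decimal places.

0.420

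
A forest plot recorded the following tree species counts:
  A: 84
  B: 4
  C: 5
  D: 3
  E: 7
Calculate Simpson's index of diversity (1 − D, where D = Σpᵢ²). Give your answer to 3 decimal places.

0.326

Total N = 84+4+5+3+7 = 103, so the proportions are 0.81553, 0.03883, 0.04854, 0.02913, 0.06796 (working shown to 5 dp, full precision carried).
D = 0.81553² + 0.03883² + 0.04854² + 0.02913² + 0.06796² = 0.66510 + 0.00151 + 0.00236 + 0.00085 + 0.00462 = 0.67443.
So 1 − D = 0.32557, i.e. 0.326 to 3 decimal places.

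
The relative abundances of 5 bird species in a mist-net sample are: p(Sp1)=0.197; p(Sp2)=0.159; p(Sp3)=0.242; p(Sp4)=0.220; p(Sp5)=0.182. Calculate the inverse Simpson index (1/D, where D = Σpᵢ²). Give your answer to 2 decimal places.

4.90

D = 0.197² + 0.159² + 0.242² + 0.22² + 0.182² = 0.038809 + 0.025281 + 0.058564 + 0.048400 + 0.033124 = 0.204178 (working shown to 6 dp, full precision carried).
So 1/D = 4.8977, i.e. 4.90 to 2 decimal places.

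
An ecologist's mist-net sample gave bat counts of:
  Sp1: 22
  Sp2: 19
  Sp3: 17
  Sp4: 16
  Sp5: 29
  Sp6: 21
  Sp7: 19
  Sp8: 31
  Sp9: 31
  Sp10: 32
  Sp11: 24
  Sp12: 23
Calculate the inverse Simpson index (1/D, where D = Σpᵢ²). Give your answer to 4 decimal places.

11.3857

Total N = 22+19+17+16+29+21+19+31+31+32+24+23 = 284, so the proportions are 0.077464789, 0.066901408, 0.059859155, 0.056338028, 0.102112676, 0.073943662, 0.066901408, 0.10915493, 0.10915493, 0.112676056, 0.084507042, 0.080985915 (working shown to 9 dp, full precision carried).
D = 0.077464789² + 0.066901408² + 0.059859155² + 0.056338028² + 0.102112676² + 0.073943662² + 0.066901408² + 0.10915493² + 0.10915493² + 0.112676056² + 0.084507042² + 0.080985915² = 0.006000793 + 0.004475798 + 0.003583118 + 0.003173973 + 0.010426999 + 0.005467665 + 0.004475798 + 0.011914799 + 0.011914799 + 0.012695894 + 0.007141440 + 0.006558719 = 0.087829796.
So 1/D = 11.385658, i.e. 11.3857 to 4 decimal places.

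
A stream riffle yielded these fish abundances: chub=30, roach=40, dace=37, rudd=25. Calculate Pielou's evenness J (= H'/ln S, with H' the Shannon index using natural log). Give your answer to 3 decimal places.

Total N = 30+40+37+25 = 132, so the proportions are 0.22727, 0.30303, 0.2803, 0.18939 (working shown to 5 dp, full precision carried).
H' = −Σ pᵢ ln pᵢ = −((-0.33673) + (-0.36179) + (-0.35651) + (-0.31514)) = 1.37017.
With S = 4 species, ln S = 1.38629, so J = 1.37017/1.38629 = 0.98837, i.e. 0.988 to 3 decimal places.

0.988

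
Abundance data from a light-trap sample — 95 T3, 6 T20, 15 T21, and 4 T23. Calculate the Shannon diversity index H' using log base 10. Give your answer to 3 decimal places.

Total N = 95+6+15+4 = 120, so the proportions are 0.791667, 0.05, 0.125, 0.033333 (working shown to 6 dp, full precision carried).
Each pᵢ log₁₀ pᵢ term: 0.791667×(-0.101458)=-0.080321, 0.05×(-1.301030)=-0.065051, 0.125×(-0.903090)=-0.112886, 0.033333×(-1.477121)=-0.049237.
Sum = -0.307496, so H' = 0.307.

0.307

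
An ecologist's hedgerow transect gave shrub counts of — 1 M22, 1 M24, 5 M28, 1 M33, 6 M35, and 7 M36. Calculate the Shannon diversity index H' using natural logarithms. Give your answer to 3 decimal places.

Total N = 1+1+5+1+6+7 = 21, so the proportions are 0.04762, 0.04762, 0.2381, 0.04762, 0.28571, 0.33333 (working shown to 5 dp, full precision carried).
Each pᵢ ln pᵢ term: 0.04762×(-3.04452)=-0.14498, 0.04762×(-3.04452)=-0.14498, 0.2381×(-1.43508)=-0.34169, 0.04762×(-3.04452)=-0.14498, 0.28571×(-1.25276)=-0.35793, 0.33333×(-1.09861)=-0.36620.
Sum = -1.50075, so H' = 1.501.

1.501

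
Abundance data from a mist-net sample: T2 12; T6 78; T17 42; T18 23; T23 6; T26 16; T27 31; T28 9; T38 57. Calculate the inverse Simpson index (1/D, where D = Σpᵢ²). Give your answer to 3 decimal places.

5.729

Total N = 12+78+42+23+6+16+31+9+57 = 274, so the proportions are 0.0437956, 0.2846715, 0.1532847, 0.0839416, 0.0218978, 0.0583942, 0.1131387, 0.0328467, 0.2080292 (working shown to 7 dp, full precision carried).
D = 0.0437956² + 0.2846715² + 0.1532847² + 0.0839416² + 0.0218978² + 0.0583942² + 0.1131387² + 0.0328467² + 0.2080292² = 0.0019181 + 0.0810379 + 0.0234962 + 0.0070462 + 0.0004795 + 0.0034099 + 0.0128004 + 0.0010789 + 0.0432761 = 0.1745431.
So 1/D = 5.72924, i.e. 5.729 to 3 decimal places.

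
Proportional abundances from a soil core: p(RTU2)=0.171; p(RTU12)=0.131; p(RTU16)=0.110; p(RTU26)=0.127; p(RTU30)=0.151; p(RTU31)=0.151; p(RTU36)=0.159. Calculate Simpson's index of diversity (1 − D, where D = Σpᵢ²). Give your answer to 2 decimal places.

0.85

D = 0.171² + 0.131² + 0.11² + 0.127² + 0.151² + 0.151² + 0.159² = 0.0292 + 0.0172 + 0.0121 + 0.0161 + 0.0228 + 0.0228 + 0.0253 = 0.1455 (working shown to 4 dp, full precision carried).
So 1 − D = 0.8545, i.e. 0.85 to 2 decimal places.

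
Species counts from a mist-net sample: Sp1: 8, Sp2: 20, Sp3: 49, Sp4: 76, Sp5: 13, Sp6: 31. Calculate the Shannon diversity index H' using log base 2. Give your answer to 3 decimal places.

Total N = 8+20+49+76+13+31 = 197, so the proportions are 0.04061, 0.10152, 0.24873, 0.38579, 0.06599, 0.15736 (working shown to 5 dp, full precision carried).
Each pᵢ log₂ pᵢ term: 0.04061×(-4.62205)=-0.18770, 0.10152×(-3.30012)=-0.33504, 0.24873×(-2.00734)=-0.49929, 0.38579×(-1.37412)=-0.53012, 0.06599×(-3.92161)=-0.25879, 0.15736×(-2.66786)=-0.41981.
Sum = -2.23074, so H' = 2.231.

2.231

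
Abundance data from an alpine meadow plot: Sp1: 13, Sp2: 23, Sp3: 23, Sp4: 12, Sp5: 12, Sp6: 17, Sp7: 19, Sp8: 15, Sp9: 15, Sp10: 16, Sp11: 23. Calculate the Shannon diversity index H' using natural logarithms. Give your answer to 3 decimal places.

2.369

Total N = 13+23+23+12+12+17+19+15+15+16+23 = 188, so the proportions are 0.06915, 0.12234, 0.12234, 0.06383, 0.06383, 0.09043, 0.10106, 0.07979, 0.07979, 0.08511, 0.12234 (working shown to 5 dp, full precision carried).
Each pᵢ ln pᵢ term: 0.06915×(-2.67149)=-0.18473, 0.12234×(-2.10095)=-0.25703, 0.12234×(-2.10095)=-0.25703, 0.06383×(-2.75154)=-0.17563, 0.06383×(-2.75154)=-0.17563, 0.09043×(-2.40323)=-0.21731, 0.10106×(-2.29200)=-0.23164, 0.07979×(-2.52839)=-0.20173, 0.07979×(-2.52839)=-0.20173, 0.08511×(-2.46385)=-0.20969, 0.12234×(-2.10095)=-0.25703.
Sum = -2.36919, so H' = 2.369.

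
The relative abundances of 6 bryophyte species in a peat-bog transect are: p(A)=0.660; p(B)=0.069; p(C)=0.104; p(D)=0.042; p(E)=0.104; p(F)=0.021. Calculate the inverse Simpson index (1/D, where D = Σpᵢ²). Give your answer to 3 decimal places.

2.154

D = 0.66² + 0.069² + 0.104² + 0.042² + 0.104² + 0.021² = 0.435600 + 0.004761 + 0.010816 + 0.001764 + 0.010816 + 0.000441 = 0.464198 (working shown to 6 dp, full precision carried).
So 1/D = 2.15425, i.e. 2.154 to 3 decimal places.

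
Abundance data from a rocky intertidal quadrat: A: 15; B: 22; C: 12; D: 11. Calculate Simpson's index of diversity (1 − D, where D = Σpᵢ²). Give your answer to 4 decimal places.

0.7294

Total N = 15+22+12+11 = 60, so the proportions are 0.25, 0.366667, 0.2, 0.183333 (working shown to 6 dp, full precision carried).
D = 0.25² + 0.366667² + 0.2² + 0.183333² = 0.062500 + 0.134444 + 0.040000 + 0.033611 = 0.270556.
So 1 − D = 0.729444, i.e. 0.7294 to 4 decimal places.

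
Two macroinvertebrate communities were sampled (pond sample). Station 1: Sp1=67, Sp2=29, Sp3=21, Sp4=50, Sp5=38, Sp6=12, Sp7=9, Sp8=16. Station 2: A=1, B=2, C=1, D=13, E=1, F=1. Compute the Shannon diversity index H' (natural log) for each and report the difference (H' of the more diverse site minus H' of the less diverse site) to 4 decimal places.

Station 1: N=242, proportions 0.27686, 0.119835, 0.086777, 0.206612, 0.157025, 0.049587, 0.03719, 0.066116, giving H' = 1.889410 (working shown to 6 dp, full precision carried).
Station 2: N=19, proportions 0.052632, 0.105263, 0.052632, 0.684211, 0.052632, 0.052632, giving H' = 1.116511.
Difference = |1.889410 − 1.116511| = 0.772899, i.e. 0.7729 to 4 decimal places.

0.7729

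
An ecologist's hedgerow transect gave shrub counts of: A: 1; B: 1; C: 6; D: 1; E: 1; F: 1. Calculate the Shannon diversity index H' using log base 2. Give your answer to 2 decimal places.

2.05

Total N = 1+1+6+1+1+1 = 11, so the proportions are 0.0909, 0.0909, 0.5455, 0.0909, 0.0909, 0.0909 (working shown to 4 dp, full precision carried).
Each pᵢ log₂ pᵢ term: 0.0909×(-3.4594)=-0.3145, 0.0909×(-3.4594)=-0.3145, 0.5455×(-0.8745)=-0.4770, 0.0909×(-3.4594)=-0.3145, 0.0909×(-3.4594)=-0.3145, 0.0909×(-3.4594)=-0.3145.
Sum = -2.0495, so H' = 2.05.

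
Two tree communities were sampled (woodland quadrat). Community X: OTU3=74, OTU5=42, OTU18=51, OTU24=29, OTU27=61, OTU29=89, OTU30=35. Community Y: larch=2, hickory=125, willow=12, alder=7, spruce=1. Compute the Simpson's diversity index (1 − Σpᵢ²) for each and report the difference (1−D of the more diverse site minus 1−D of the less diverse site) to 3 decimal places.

Community X: N=381, proportions 0.19423, 0.11024, 0.13386, 0.07612, 0.1601, 0.2336, 0.09186, giving 1−D = 0.83777 (working shown to 5 dp, full precision carried).
Community Y: N=147, proportions 0.01361, 0.85034, 0.08163, 0.04762, 0.0068, giving 1−D = 0.26776.
Difference = |0.83777 − 0.26776| = 0.57001, i.e. 0.570 to 3 decimal places.

0.570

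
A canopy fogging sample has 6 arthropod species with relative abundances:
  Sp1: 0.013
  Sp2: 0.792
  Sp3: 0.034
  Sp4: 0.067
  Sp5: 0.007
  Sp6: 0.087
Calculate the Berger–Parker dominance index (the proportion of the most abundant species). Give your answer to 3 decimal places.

0.792

The largest proportion is 0.792, i.e. d = 0.792 to 3 decimal places.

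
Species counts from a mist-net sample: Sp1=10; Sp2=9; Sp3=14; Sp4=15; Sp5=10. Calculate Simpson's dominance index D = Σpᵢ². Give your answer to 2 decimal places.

Total N = 10+9+14+15+10 = 58, so the proportions are 0.1724, 0.1552, 0.2414, 0.2586, 0.1724 (working shown to 4 dp, full precision carried).
D = 0.1724² + 0.1552² + 0.2414² + 0.2586² + 0.1724² = 0.0297 + 0.0241 + 0.0583 + 0.0669 + 0.0297 = 0.2087.
To 2 decimal places, D = 0.21.

0.21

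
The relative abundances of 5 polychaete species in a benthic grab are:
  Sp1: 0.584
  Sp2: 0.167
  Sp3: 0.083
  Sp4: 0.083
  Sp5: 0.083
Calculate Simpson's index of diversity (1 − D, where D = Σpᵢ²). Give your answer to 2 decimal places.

D = 0.584² + 0.167² + 0.083² + 0.083² + 0.083² = 0.3411 + 0.0279 + 0.0069 + 0.0069 + 0.0069 = 0.3896 (working shown to 4 dp, full precision carried).
So 1 − D = 0.6104, i.e. 0.61 to 2 decimal places.

0.61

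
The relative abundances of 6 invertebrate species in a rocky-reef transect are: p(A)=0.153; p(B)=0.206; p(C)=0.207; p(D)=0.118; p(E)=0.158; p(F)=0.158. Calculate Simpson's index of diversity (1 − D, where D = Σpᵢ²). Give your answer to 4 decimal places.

0.8275

D = 0.153² + 0.206² + 0.207² + 0.118² + 0.158² + 0.158² = 0.023409 + 0.042436 + 0.042849 + 0.013924 + 0.024964 + 0.024964 = 0.172546 (working shown to 6 dp, full precision carried).
So 1 − D = 0.827454, i.e. 0.8275 to 4 decimal places.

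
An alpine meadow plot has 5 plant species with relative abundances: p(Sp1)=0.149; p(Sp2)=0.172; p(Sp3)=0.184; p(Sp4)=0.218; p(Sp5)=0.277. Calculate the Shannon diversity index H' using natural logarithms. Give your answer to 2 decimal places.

Each pᵢ ln pᵢ term (working shown to 4 dp, full precision carried): 0.149×(-1.9038)=-0.2837, 0.172×(-1.7603)=-0.3028, 0.184×(-1.6928)=-0.3115, 0.218×(-1.5233)=-0.3321, 0.277×(-1.2837)=-0.3556.
Sum = -1.5856, so H' = 1.59.

1.59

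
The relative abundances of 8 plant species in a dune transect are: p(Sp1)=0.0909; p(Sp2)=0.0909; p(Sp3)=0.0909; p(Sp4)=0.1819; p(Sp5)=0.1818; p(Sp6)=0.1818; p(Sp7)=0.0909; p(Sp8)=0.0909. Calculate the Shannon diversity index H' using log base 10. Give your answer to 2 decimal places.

Each pᵢ log₁₀ pᵢ term (working shown to 4 dp, full precision carried): 0.0909×(-1.0414)=-0.0947, 0.0909×(-1.0414)=-0.0947, 0.0909×(-1.0414)=-0.0947, 0.1819×(-0.7402)=-0.1346, 0.1818×(-0.7404)=-0.1346, 0.1818×(-0.7404)=-0.1346, 0.0909×(-1.0414)=-0.0947, 0.0909×(-1.0414)=-0.0947.
Sum = -0.8772, so H' = 0.88.

0.88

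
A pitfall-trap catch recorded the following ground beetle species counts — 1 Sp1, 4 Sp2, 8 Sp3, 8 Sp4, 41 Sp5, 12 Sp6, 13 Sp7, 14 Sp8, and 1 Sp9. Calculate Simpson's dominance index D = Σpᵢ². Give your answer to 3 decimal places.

Total N = 1+4+8+8+41+12+13+14+1 = 102, so the proportions are 0.0098, 0.03922, 0.07843, 0.07843, 0.40196, 0.11765, 0.12745, 0.13725, 0.0098 (working shown to 5 dp, full precision carried).
D = 0.0098² + 0.03922² + 0.07843² + 0.07843² + 0.40196² + 0.11765² + 0.12745² + 0.13725² + 0.0098² = 0.00010 + 0.00154 + 0.00615 + 0.00615 + 0.16157 + 0.01384 + 0.01624 + 0.01884 + 0.00010 = 0.22453.
To 3 decimal places, D = 0.225.

0.225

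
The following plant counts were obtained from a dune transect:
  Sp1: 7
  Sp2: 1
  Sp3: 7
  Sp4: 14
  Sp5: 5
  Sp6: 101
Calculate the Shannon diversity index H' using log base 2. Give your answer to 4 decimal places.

1.3235

Total N = 7+1+7+14+5+101 = 135, so the proportions are 0.051852, 0.007407, 0.051852, 0.103704, 0.037037, 0.748148 (working shown to 6 dp, full precision carried).
Each pᵢ log₂ pᵢ term: 0.051852×(-4.269461)=-0.221379, 0.007407×(-7.076816)=-0.052421, 0.051852×(-4.269461)=-0.221379, 0.103704×(-3.269461)=-0.339055, 0.037037×(-4.754888)=-0.176107, 0.748148×(-0.418604)=-0.313178.
Sum = -1.323520, so H' = 1.3235.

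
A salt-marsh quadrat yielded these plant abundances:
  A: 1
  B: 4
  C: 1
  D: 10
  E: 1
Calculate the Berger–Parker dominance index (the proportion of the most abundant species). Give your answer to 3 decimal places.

Total N = 1+4+1+10+1 = 17, so the proportions are 0.05882, 0.23529, 0.05882, 0.58824, 0.05882 (working shown to 5 dp, full precision carried).
The largest proportion is 0.58824, i.e. d = 0.588 to 3 decimal places.

0.588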